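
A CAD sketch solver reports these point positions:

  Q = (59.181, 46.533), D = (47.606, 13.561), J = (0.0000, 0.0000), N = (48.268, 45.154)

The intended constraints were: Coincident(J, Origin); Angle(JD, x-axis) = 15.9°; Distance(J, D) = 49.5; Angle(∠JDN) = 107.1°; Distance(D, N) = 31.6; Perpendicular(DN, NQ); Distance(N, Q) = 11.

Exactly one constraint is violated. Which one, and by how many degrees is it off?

Perpendicular(DN, NQ) — off by 8.40°.

J = (0.00, 0.00) ✓; JD at 15.90° ✓; |JD| = 49.50 ✓; ∠JDN = 107.1° ✓; |DN| = 31.60 ✓; ∠(DN, NQ) = 81.60° ✗; |NQ| = 11.00 ✓.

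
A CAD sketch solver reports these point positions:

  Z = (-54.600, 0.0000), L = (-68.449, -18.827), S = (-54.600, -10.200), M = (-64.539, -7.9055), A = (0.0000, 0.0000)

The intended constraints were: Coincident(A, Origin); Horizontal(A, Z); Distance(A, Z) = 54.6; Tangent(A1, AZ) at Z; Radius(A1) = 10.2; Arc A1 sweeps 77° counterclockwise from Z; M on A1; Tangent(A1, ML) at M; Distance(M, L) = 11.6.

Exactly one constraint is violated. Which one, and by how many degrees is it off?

Tangent(A1, ML) at M — off by 6.70°.

A = (0.00, 0.00) ✓; A.y = 0.00, Z.y = 0.00 ✓; |AZ| = 54.60 ✓; ∠(SZ, ZA) = 90.00° ✓; |SZ| = 10.20 ✓; bearing(S→M) − bearing(S→Z) = 77.00° ✓; |SM| = 10.20 ✓; ∠(SM, ML) = 96.70° ✗; |ML| = 11.60 ✓.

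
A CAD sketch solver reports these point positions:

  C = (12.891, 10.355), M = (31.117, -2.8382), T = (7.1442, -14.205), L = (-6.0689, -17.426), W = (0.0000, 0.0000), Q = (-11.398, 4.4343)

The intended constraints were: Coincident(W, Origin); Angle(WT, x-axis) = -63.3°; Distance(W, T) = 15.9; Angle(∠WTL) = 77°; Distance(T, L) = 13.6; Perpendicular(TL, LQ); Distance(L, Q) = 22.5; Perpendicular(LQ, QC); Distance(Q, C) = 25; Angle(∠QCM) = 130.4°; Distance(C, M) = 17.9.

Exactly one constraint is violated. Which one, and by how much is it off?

Distance(C, M) = 17.9 — off by 4.60.

W = (0.00, 0.00) ✓; WT at -63.30° ✓; |WT| = 15.90 ✓; ∠WTL = 77.00° ✓; |TL| = 13.60 ✓; ∠(TL, LQ) = 90.00° ✓; |LQ| = 22.50 ✓; ∠(LQ, QC) = 90.00° ✓; |QC| = 25.00 ✓; ∠QCM = 130.4° ✓; |CM| = 22.50 ✗.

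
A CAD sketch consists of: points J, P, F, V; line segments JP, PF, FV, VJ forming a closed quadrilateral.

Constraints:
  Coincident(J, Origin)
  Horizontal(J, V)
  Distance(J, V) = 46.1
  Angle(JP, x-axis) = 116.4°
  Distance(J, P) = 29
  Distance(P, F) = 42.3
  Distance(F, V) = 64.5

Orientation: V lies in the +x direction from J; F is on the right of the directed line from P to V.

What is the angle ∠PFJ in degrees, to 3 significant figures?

40.6°

Checks: |PF| = 42.30 ✓; |FV| = 64.50 ✓.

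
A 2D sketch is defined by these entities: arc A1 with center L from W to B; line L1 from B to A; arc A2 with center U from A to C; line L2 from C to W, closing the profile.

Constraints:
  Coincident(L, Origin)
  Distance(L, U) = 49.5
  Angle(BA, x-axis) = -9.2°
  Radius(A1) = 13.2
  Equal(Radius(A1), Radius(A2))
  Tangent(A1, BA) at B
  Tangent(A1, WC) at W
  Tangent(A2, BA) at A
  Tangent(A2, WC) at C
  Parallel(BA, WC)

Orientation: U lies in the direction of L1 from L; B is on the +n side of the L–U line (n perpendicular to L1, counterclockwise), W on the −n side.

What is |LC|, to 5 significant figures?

51.230

The slot axis is L1's direction at -9.2°, so u = (cos -9.2°, sin -9.2°) = (0.98714, -0.15988) and n = (−sin -9.2°, cos -9.2°) = (0.15988, 0.98714). L is at the origin and U lies 49.5 along u from L, so U = 49.5·u = (48.863, -7.9141). Tangency of A1 to both parallel lines with radius 13.2 puts B and W at L ± 13.2·n: B = (2.1104, 13.030), W = (-2.1104, -13.030). Equal radii place A and C the same way about U: A = U + 13.2·n = (50.974, 5.1161), C = U − 13.2·n = (46.753, -20.944). Then |LC| = |C − L| = 51.230.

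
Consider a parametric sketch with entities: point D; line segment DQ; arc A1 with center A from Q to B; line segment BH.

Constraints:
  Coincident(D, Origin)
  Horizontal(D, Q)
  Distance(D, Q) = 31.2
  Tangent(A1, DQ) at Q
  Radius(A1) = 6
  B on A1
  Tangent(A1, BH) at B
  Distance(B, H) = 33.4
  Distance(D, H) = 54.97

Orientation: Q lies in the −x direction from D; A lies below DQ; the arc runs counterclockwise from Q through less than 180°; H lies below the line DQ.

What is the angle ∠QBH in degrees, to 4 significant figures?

136.2°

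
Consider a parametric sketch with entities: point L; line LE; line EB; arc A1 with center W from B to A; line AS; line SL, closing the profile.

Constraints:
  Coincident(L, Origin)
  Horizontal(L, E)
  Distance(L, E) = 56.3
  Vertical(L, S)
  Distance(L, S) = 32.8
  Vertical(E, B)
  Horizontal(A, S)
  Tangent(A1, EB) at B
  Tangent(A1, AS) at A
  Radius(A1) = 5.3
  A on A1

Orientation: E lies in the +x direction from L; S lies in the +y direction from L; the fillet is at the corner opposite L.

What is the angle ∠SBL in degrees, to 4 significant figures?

31.41°

L is at the origin; L and E share the same y with |LE| = 56.3 and E on the +x side, so E = (56.30, 0.000). LS is vertical with |LS| = 32.8 and S on the +y side, so S = (0.000, 32.80). The virtual corner opposite L is at (56.30, 32.80). A1 meets EB tangentially, so WB is at right angles to EB and the tangent condition forces WA to be normal to AS, with radius 5.3, so the center W sits 5.3 in from both sides at W = (51.00, 27.50). That places the tangent points at B = (56.30, 27.50) on EB and A = (51.00, 32.80) on AS. Then cos ∠SBL = BS·BL / (|BS||BL|), giving 31.41°.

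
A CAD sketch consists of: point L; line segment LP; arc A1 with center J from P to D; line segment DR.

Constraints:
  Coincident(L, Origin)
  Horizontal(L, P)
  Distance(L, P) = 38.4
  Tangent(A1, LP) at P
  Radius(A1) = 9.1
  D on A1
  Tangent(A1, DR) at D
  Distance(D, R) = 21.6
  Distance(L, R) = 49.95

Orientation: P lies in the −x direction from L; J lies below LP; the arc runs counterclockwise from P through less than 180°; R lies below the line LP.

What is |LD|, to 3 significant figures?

48.4

Checks: |LP| = 38.40 ✓; |JP| = 9.100 ✓; |JD| = 9.100 ✓; ∠(JD, DR) = 90.00° ✓; |DR| = 21.60 ✓; |LR| = 49.95 ✓.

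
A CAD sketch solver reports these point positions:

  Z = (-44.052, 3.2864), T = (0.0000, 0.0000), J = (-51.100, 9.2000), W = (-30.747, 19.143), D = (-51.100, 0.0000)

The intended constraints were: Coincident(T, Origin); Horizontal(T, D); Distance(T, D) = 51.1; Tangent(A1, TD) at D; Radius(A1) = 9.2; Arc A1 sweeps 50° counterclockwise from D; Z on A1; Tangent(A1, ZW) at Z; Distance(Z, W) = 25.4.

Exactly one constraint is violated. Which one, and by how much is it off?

Distance(Z, W) = 25.4 — off by 4.70.

T = (0.00, 0.00) ✓; T.y = 0.00, D.y = 0.00 ✓; |TD| = 51.10 ✓; ∠(JD, DT) = 90.00° ✓; |JD| = 9.200 ✓; bearing(J→Z) − bearing(J→D) = 50.00° ✓; |JZ| = 9.200 ✓; ∠(JZ, ZW) = 90.00° ✓; |ZW| = 20.70 ✗.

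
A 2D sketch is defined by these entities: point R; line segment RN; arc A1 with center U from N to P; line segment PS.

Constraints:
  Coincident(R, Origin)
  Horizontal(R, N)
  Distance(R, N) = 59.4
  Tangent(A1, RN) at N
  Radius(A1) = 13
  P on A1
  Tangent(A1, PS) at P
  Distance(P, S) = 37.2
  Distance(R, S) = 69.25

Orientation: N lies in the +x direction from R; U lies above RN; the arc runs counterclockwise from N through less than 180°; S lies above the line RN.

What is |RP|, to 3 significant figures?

72.8

Checks: |UP| = 13.00 ✓; ∠(UP, PS) = 90.00° ✓; |PS| = 37.20 ✓; |RS| = 69.25 ✓.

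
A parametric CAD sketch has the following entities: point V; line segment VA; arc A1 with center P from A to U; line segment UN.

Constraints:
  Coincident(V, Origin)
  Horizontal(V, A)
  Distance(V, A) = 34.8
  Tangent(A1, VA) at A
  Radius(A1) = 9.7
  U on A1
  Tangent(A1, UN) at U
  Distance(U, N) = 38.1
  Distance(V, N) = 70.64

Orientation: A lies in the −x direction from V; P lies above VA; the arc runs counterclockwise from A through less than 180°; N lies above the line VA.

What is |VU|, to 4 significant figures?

32.90

V is at the origin; V and A share the same y with |VA| = 34.8 and A on the −x side, so A = (-34.80, 0.000). The tangent condition forces PA to be normal to VA, so P = A + (0, 9.7) = (-34.80, 9.700). Since PU ⟂ UN (tangency), |PN| = √(9.7² + 38.1²) = 39.32 regardless of where U sits on A1. So N lies on both circle(V, 70.64) and circle(P, 39.32); the above-VA intersection is N = (-56.37, 42.57). U is the foot of the tangent from N: U = (-28.25, 16.86).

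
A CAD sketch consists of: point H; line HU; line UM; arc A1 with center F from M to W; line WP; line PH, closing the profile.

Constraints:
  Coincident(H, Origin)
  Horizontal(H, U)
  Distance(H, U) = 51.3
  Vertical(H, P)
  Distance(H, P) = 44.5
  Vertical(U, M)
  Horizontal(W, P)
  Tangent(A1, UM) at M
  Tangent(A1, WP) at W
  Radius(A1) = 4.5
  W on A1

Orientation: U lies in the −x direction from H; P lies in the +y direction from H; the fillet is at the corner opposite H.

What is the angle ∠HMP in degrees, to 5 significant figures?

42.958°

The virtual corner opposite H is at (-51.300, 44.500). Since A1 is tangent to UM there, FM ⟂ UM and since A1 is tangent to WP there, FW ⟂ WP, with radius 4.5, so the center F sits 4.5 in from both sides at F = (-46.800, 40.000). That places the tangent points at M = (-51.300, 40.000) on UM and W = (-46.800, 44.500) on WP. Then cos ∠HMP = MH·MP / (|MH||MP|), giving 42.958°.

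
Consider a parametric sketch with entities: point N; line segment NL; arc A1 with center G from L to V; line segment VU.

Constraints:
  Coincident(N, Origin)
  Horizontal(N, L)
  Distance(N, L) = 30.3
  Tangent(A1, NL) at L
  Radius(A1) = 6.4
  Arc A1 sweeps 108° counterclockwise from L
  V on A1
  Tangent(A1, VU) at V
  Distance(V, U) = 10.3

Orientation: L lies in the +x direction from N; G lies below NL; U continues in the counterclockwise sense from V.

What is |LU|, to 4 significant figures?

18.40

On A1, L sits at bearing 90° from G; a 108° counterclockwise sweep puts V at bearing 198°, so V = G + 6.4·(cos 198°, sin 198°) = (24.21, -8.378). Tangency of A1 to VU means the radius GV is perpendicular to VU, so VU runs along (−sin 198°, cos 198°); with |VU| = 10.3, U = (27.40, -18.17). Then |LU| = |U − L| = 18.40.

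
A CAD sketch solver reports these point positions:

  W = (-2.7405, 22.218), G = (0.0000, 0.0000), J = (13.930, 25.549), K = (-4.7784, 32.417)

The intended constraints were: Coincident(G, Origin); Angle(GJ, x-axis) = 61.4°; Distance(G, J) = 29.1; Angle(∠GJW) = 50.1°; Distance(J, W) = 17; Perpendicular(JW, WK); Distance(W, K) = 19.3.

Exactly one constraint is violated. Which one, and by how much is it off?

Distance(W, K) = 19.3 — off by 8.90.

G = (0.00, 0.00) ✓; GJ at 61.40° ✓; |GJ| = 29.10 ✓; ∠GJW = 50.10° ✓; |JW| = 17.00 ✓; ∠(JW, WK) = 90.00° ✓; |WK| = 10.40 ✗.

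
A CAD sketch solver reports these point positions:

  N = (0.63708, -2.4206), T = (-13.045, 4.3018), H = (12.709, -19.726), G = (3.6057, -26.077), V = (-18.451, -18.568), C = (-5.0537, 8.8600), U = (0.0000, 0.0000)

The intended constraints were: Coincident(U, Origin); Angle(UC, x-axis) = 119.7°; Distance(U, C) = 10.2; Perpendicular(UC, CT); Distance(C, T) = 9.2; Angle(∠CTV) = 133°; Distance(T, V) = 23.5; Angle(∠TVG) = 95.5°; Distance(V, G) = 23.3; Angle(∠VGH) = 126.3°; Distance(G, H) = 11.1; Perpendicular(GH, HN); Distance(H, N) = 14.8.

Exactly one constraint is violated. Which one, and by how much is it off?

Distance(H, N) = 14.8 — off by 6.30.

U = (0.00, 0.00) ✓; UC at 119.7° ✓; |UC| = 10.20 ✓; ∠(UC, CT) = 90.00° ✓; |CT| = 9.200 ✓; ∠CTV = 133.0° ✓; |TV| = 23.50 ✓; ∠TVG = 95.50° ✓; |VG| = 23.30 ✓; ∠VGH = 126.3° ✓; |GH| = 11.10 ✓; ∠(GH, HN) = 90.00° ✓; |HN| = 21.10 ✗.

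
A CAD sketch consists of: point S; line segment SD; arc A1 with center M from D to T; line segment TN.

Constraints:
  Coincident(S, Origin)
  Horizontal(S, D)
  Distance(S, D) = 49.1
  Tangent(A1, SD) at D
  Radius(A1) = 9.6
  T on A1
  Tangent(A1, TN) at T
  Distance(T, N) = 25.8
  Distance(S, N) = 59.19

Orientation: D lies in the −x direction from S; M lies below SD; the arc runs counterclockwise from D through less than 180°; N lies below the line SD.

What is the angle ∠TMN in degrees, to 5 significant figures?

69.590°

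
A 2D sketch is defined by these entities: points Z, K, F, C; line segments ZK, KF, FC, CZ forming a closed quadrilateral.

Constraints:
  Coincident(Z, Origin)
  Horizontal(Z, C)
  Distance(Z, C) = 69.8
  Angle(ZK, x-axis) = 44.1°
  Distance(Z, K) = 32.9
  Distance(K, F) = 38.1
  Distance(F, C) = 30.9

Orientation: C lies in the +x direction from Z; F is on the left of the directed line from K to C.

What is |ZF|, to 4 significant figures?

67.94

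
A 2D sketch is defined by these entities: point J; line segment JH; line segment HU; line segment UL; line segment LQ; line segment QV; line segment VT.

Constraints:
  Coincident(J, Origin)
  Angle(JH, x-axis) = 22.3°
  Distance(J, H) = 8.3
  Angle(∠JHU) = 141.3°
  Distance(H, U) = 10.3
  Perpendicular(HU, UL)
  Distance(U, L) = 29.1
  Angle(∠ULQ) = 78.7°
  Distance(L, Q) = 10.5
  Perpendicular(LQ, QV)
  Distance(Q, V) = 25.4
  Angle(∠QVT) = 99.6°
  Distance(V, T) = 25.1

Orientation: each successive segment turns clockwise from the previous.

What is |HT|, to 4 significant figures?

30.21

J is at the origin; JH runs at 22.3° with length 8.3, so H = (7.679, 3.149). ∠JHU = 141.3° gives HU at -16.40° from the x-axis; with |HU| = 10.3, U = (17.56, 0.2414). HU ⟂ UL, so UL runs at -106.4°; with |UL| = 29.1, L = (9.344, -27.67). ∠ULQ = 78.7° gives LQ at 152.3° from the x-axis; with |LQ| = 10.5, Q = (0.04741, -22.79). The perpendicularity gives QV at right angles to LQ, so QV runs at 62.30°; with |QV| = 25.4, V = (11.85, -0.3048). ∠QVT = 99.6° gives VT at -18.10° from the x-axis; with |VT| = 25.1, T = (35.71, -8.103). Then |HT| = |T − H| = 30.21.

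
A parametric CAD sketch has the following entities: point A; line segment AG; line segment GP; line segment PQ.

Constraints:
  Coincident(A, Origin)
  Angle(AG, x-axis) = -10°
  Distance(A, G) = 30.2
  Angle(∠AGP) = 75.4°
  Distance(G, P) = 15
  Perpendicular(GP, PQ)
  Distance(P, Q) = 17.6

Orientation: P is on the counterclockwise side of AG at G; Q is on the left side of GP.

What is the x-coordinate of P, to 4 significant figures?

28.54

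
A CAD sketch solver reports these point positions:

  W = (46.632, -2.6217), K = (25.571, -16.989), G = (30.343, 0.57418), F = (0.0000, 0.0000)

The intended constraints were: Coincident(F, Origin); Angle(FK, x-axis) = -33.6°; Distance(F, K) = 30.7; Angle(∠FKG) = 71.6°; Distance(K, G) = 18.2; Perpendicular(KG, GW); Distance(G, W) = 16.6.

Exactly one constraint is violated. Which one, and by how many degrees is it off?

Perpendicular(KG, GW) — off by 4.10°.

F = (0.00, 0.00) ✓; FK at -33.60° ✓; |FK| = 30.70 ✓; ∠FKG = 71.60° ✓; |KG| = 18.20 ✓; ∠(KG, GW) = 85.90° ✗; |GW| = 16.60 ✓.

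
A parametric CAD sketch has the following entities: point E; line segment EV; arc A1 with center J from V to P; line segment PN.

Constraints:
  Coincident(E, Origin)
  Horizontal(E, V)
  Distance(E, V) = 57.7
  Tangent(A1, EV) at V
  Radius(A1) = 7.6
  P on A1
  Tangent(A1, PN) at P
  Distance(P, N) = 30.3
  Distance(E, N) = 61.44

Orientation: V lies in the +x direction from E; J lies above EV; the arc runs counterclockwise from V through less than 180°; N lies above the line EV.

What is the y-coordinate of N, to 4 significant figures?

37.50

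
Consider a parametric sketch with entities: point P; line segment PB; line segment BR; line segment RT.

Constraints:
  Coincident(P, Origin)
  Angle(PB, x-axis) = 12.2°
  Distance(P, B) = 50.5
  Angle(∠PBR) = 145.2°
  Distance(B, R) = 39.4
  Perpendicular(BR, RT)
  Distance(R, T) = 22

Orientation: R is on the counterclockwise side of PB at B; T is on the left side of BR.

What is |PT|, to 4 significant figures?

81.16

P is at the origin; PB runs at 12.2° with length 50.5, so B = 50.5·(cos 12.2°, sin 12.2°) = (49.36, 10.67). ∠PBR = 145.2°, so BR runs at 12.2° + (180° − 145.2°) = 47.00° from the x-axis; with |BR| = 39.4, R = B + 39.4·(cos 47.00°, sin 47.00°) = (76.23, 39.49). BR ⟂ RT; with |RT| = 22.0 on the left of BR, T = R + 22.0·(-0.7314, 0.6820) = (60.14, 54.49). Then |PT| = |T − P| = 81.16.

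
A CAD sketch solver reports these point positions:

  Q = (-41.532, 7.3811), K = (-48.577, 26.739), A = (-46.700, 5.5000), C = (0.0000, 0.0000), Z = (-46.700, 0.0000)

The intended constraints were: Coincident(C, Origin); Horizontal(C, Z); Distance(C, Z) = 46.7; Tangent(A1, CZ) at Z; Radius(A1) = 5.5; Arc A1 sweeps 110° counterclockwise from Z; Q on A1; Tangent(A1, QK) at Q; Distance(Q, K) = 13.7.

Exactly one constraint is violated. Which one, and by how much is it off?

Distance(Q, K) = 13.7 — off by 6.90.

C = (0.00, 0.00) ✓; C.y = 0.00, Z.y = 0.00 ✓; |CZ| = 46.70 ✓; ∠(AZ, ZC) = 90.00° ✓; |AZ| = 5.500 ✓; bearing(A→Q) − bearing(A→Z) = 110.0° ✓; |AQ| = 5.500 ✓; ∠(AQ, QK) = 90.00° ✓; |QK| = 20.60 ✗.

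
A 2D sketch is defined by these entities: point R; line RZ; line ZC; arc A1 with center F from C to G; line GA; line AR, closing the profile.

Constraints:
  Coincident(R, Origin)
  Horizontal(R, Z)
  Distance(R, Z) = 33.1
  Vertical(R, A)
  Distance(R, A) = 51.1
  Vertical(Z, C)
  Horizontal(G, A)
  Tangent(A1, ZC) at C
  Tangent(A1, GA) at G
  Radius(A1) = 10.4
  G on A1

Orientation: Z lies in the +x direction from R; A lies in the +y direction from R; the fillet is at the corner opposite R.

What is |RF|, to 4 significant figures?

46.60

RA is vertical with |RA| = 51.1 and A on the +y side, so A = (0.000, 51.10). The virtual corner opposite R is at (33.10, 51.10). Since A1 is tangent to ZC there, FC ⟂ ZC and tangency of A1 to GA means the radius FG is perpendicular to GA, with radius 10.4, so the center F sits 10.4 in from both sides at F = (22.70, 40.70). Then |RF| = |F − R| = 46.60.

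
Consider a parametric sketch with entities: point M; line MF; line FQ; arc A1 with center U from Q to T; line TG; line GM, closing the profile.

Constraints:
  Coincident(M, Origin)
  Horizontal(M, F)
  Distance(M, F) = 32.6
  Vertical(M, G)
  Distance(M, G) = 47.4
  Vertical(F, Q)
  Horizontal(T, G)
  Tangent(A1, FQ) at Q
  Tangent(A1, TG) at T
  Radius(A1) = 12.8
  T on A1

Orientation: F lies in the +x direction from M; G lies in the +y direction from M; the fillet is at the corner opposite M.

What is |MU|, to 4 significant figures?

39.86

M is at the origin; MF is horizontal with |MF| = 32.6 and F on the +x side, so F = (32.60, 0.000). MG is vertical with |MG| = 47.4 and G on the +y side, so G = (0.000, 47.40). The virtual corner opposite M is at (32.60, 47.40). The tangent condition forces UQ to be normal to FQ and A1 meets TG tangentially, so UT is at right angles to TG, with radius 12.8, so the center U sits 12.8 in from both sides at U = (19.80, 34.60). Then |MU| = |U − M| = 39.86.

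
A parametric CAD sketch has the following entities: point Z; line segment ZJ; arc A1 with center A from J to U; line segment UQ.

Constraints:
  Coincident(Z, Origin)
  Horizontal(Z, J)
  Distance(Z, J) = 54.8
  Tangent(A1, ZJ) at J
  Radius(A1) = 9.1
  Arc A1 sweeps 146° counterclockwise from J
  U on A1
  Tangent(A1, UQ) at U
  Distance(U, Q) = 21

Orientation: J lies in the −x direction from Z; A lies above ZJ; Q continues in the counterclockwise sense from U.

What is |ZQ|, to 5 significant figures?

72.877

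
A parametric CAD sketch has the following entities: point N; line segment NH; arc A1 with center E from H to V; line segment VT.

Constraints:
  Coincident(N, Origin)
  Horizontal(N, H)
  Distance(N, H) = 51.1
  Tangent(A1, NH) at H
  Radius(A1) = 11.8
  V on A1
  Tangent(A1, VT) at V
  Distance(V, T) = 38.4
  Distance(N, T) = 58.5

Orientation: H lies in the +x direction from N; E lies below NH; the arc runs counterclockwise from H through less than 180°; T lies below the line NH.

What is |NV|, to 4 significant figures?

40.68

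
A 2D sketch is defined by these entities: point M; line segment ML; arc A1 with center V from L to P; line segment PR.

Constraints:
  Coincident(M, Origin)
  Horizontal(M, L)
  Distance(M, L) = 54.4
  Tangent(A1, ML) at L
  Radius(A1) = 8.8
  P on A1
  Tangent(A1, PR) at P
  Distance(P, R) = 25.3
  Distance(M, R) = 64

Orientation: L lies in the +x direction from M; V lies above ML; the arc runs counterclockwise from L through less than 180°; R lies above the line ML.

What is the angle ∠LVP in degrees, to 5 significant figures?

111.72°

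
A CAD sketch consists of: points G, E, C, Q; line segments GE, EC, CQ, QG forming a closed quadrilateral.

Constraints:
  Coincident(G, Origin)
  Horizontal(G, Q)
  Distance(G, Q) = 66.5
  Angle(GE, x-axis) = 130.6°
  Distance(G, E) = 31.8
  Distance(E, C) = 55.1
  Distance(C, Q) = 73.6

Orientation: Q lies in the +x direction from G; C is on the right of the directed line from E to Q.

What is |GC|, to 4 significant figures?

27.64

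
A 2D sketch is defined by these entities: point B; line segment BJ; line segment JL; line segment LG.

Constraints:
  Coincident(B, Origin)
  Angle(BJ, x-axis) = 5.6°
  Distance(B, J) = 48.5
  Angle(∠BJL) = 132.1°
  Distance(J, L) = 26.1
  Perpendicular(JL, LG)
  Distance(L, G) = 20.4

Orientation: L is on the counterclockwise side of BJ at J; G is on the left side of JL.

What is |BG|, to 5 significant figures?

60.652

B is at the origin; BJ runs at 5.6° with length 48.5, so J = 48.5·(cos 5.6°, sin 5.6°) = (48.269, 4.7328). ∠BJL = 132.1°, so JL runs at 5.6° + (180° − 132.1°) = 53.500° from the x-axis; with |JL| = 26.1, L = J + 26.1·(cos 53.500°, sin 53.500°) = (63.793, 25.713). JL is perpendicular to LG; with |LG| = 20.4 on the left of JL, G = L + 20.4·(-0.80386, 0.59482) = (47.395, 37.848). Then |BG| = |G − B| = 60.652.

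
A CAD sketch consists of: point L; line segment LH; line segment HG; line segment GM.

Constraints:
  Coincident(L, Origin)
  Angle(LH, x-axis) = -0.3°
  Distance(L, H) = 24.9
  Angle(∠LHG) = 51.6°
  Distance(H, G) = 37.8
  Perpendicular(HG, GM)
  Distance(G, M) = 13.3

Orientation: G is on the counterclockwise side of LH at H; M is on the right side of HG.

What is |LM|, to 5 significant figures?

39.693

L is at the origin; LH runs at -0.3° with length 24.9, so H = 24.9·(cos -0.3°, sin -0.3°) = (24.900, -0.13038). ∠LHG = 51.6°, so HG runs at -0.3° + (180° − 51.6°) = 128.10° from the x-axis; with |HG| = 37.8, G = H + 37.8·(cos 128.10°, sin 128.10°) = (1.5757, 29.616). HG is perpendicular to GM; with |GM| = 13.3 on the right of HG, M = G + 13.3·(0.78694, 0.61704) = (12.042, 37.822). Then |LM| = |M − L| = 39.693.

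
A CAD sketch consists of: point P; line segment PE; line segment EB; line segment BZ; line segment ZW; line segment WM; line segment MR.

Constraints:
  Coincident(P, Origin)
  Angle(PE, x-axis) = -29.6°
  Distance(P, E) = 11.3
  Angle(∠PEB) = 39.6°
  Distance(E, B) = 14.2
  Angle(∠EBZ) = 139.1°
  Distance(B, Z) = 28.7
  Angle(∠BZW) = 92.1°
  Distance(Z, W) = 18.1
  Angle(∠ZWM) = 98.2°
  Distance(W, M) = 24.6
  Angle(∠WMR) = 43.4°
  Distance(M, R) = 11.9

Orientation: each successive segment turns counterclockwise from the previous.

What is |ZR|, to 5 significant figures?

20.938

∠ZWM = 98.2° gives WM at -38.600° from the x-axis; with |WM| = 24.6, M = (-10.421, -9.6596). ∠WMR = 43.4° gives MR at 98.000° from the x-axis; with |MR| = 11.9, R = (-12.077, 2.1246). Then |ZR| = |R − Z| = 20.938.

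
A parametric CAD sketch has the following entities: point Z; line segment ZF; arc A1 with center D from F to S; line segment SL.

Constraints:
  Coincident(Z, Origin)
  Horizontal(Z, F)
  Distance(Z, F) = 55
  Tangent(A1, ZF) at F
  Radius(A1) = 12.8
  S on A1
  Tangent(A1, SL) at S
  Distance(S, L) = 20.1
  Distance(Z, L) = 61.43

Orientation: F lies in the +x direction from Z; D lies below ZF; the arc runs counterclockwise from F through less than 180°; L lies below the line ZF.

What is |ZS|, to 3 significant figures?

46.2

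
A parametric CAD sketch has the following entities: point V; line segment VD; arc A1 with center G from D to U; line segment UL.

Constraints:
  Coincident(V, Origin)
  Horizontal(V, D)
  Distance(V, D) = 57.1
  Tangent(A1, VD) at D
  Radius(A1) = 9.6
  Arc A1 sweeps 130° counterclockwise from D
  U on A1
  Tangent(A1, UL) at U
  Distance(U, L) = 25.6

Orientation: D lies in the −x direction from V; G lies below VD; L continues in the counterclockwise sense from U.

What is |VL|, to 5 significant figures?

59.630

On A1, D sits at bearing 90° from G; a 130° counterclockwise sweep puts U at bearing 220°, so U = G + 9.6·(cos 220°, sin 220°) = (-64.454, -15.771). Since A1 is tangent to UL there, GU ⟂ UL, so UL runs along (−sin 220°, cos 220°); with |UL| = 25.6, L = (-47.999, -35.381). Then |VL| = |L − V| = 59.630.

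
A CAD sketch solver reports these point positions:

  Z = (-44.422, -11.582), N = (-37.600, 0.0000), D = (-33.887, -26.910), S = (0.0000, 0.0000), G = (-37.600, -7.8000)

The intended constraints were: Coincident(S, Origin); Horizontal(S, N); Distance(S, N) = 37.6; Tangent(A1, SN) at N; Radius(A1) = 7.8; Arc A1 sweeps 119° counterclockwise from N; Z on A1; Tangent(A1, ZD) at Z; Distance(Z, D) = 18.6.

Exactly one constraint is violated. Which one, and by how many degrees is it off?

Tangent(A1, ZD) at Z — off by 5.50°.

S = (0.00, 0.00) ✓; S.y = 0.00, N.y = 0.00 ✓; |SN| = 37.60 ✓; ∠(GN, NS) = 90.00° ✓; |GN| = 7.800 ✓; bearing(G→Z) − bearing(G→N) = 119.0° ✓; |GZ| = 7.800 ✓; ∠(GZ, ZD) = 84.50° ✗; |ZD| = 18.60 ✓.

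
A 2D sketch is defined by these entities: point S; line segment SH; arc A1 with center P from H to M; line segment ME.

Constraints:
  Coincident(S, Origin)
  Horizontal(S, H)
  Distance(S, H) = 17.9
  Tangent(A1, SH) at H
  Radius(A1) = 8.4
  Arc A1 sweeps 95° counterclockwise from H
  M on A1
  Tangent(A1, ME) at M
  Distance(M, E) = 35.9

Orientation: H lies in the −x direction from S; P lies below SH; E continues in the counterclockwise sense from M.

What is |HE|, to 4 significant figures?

45.20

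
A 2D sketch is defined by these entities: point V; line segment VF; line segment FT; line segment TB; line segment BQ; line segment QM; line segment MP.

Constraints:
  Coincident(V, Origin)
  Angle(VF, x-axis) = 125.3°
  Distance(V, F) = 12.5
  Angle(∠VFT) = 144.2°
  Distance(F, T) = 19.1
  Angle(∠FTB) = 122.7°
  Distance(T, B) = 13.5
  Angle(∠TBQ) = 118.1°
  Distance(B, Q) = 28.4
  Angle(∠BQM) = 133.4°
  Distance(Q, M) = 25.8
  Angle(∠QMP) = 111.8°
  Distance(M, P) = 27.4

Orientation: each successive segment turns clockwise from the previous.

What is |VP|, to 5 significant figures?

22.563

∠BQM = 133.4° gives QM at -76.300° from the x-axis; with |QM| = 25.8, M = (35.147, -2.6422). ∠QMP = 111.8° gives MP at -144.50° from the x-axis; with |MP| = 27.4, P = (12.840, -18.553). Then |VP| = |P − V| = 22.563.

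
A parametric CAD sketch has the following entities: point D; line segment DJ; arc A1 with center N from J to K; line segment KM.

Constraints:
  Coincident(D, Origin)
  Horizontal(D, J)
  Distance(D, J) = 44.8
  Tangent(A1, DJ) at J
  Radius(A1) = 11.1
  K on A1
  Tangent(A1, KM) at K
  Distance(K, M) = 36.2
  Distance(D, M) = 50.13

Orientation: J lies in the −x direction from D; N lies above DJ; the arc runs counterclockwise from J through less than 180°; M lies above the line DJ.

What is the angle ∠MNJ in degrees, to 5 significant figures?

148.59°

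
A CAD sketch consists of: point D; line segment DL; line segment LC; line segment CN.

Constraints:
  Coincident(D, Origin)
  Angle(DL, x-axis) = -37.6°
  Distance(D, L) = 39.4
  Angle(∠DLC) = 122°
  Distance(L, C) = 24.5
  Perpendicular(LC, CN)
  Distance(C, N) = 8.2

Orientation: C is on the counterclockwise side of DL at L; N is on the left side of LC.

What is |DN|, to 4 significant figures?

51.91

D is at the origin; DL runs at -37.6° with length 39.4, so L = 39.4·(cos -37.6°, sin -37.6°) = (31.22, -24.04). ∠DLC = 122.0°, so LC runs at -37.6° + (180° − 122.0°) = 20.40° from the x-axis; with |LC| = 24.5, C = L + 24.5·(cos 20.40°, sin 20.40°) = (54.18, -15.50). The perpendicularity gives CN at right angles to LC; with |CN| = 8.2 on the left of LC, N = C + 8.2·(-0.3486, 0.9373) = (51.32, -7.814). Then |DN| = |N − D| = 51.91.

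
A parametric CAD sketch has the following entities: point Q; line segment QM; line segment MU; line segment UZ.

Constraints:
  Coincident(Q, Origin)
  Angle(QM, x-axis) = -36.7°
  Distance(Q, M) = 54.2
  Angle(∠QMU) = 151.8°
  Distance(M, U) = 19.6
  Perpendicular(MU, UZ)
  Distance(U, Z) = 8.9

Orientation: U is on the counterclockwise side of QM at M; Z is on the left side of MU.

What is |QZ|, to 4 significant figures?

69.41

Q is at the origin; QM runs at -36.7° with length 54.2, so M = 54.2·(cos -36.7°, sin -36.7°) = (43.46, -32.39). ∠QMU = 151.8°, so MU runs at -36.7° + (180° − 151.8°) = -8.500° from the x-axis; with |MU| = 19.6, U = M + 19.6·(cos -8.500°, sin -8.500°) = (62.84, -35.29). The perpendicularity gives UZ at right angles to MU; with |UZ| = 8.9 on the left of MU, Z = U + 8.9·(0.1478, 0.9890) = (64.16, -26.49). Then |QZ| = |Z − Q| = 69.41.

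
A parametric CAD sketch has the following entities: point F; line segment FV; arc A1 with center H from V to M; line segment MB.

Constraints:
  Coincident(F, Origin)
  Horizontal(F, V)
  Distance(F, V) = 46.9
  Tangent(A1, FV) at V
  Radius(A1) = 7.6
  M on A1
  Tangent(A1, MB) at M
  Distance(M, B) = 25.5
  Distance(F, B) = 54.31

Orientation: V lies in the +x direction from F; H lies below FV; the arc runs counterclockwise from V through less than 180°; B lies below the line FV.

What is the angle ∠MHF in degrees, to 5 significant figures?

16.238°

Checks: |HM| = 7.600 ✓; ∠(HM, MB) = 90.00° ✓; |MB| = 25.50 ✓; |FB| = 54.31 ✓.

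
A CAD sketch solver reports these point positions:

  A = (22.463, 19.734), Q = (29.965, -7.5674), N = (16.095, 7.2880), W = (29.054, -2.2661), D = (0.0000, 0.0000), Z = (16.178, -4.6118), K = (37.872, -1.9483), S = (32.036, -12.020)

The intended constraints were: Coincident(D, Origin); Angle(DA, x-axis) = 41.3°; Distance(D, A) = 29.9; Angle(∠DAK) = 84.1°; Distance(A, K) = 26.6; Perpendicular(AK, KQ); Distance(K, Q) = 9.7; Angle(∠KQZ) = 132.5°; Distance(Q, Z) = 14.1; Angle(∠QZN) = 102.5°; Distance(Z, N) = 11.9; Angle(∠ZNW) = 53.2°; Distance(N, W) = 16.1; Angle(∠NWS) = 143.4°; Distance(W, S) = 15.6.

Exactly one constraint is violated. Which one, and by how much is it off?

Distance(W, S) = 15.6 — off by 5.40.

D = (0.00, 0.00) ✓; DA at 41.30° ✓; |DA| = 29.90 ✓; ∠DAK = 84.10° ✓; |AK| = 26.60 ✓; ∠(AK, KQ) = 90.00° ✓; |KQ| = 9.700 ✓; ∠KQZ = 132.5° ✓; |QZ| = 14.10 ✓; ∠QZN = 102.5° ✓; |ZN| = 11.90 ✓; ∠ZNW = 53.20° ✓; |NW| = 16.10 ✓; ∠NWS = 143.4° ✓; |WS| = 10.20 ✗.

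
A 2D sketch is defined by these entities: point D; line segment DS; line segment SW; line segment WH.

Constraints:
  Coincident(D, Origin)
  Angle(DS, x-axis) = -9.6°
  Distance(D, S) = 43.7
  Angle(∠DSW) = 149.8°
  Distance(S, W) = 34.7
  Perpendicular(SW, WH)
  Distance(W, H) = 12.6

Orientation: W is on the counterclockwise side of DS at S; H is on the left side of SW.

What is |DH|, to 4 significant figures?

73.07

D is at the origin; DS runs at -9.6° with length 43.7, so S = 43.7·(cos -9.6°, sin -9.6°) = (43.09, -7.288). ∠DSW = 149.8°, so SW runs at -9.6° + (180° − 149.8°) = 20.60° from the x-axis; with |SW| = 34.7, W = S + 34.7·(cos 20.60°, sin 20.60°) = (75.57, 4.921). The perpendicularity gives WH at right angles to SW; with |WH| = 12.6 on the left of SW, H = W + 12.6·(-0.3518, 0.9361) = (71.14, 16.72). Then |DH| = |H − D| = 73.07.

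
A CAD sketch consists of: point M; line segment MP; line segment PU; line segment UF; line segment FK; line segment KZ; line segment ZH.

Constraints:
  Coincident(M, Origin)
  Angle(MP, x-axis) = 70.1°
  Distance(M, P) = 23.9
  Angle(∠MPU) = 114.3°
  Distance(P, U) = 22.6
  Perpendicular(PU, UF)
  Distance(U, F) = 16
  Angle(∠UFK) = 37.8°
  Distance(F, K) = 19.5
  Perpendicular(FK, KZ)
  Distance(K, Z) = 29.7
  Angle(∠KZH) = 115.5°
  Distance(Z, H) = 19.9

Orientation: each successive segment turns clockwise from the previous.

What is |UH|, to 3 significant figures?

30.6

M is at the origin; MP runs at 70.1° with length 23.9, so P = (8.14, 22.5). ∠MPU = 114.3° gives PU at 4.40° from the x-axis; with |PU| = 22.6, U = (30.7, 24.2). PU ⟂ UF, so UF runs at -85.6°; with |UF| = 16.0, F = (31.9, 8.25). ∠UFK = 37.8° gives FK at 132° from the x-axis; with |FK| = 19.5, K = (18.8, 22.7). FK ⟂ KZ, so KZ runs at 42.2°; with |KZ| = 29.7, Z = (40.8, 42.6). ∠KZH = 115.5° gives ZH at -22.3° from the x-axis; with |ZH| = 19.9, H = (59.2, 35.1). Then |UH| = |H − U| = 30.6.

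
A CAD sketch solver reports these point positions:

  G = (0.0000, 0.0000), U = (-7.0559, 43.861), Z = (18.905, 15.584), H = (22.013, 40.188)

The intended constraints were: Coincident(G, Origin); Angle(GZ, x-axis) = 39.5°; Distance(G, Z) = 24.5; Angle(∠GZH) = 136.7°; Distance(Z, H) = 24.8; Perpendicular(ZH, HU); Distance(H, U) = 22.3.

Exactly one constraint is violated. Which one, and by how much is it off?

Distance(H, U) = 22.3 — off by 7.00.

G = (0.00, 0.00) ✓; GZ at 39.50° ✓; |GZ| = 24.50 ✓; ∠GZH = 136.7° ✓; |ZH| = 24.80 ✓; ∠(ZH, HU) = 90.00° ✓; |HU| = 29.30 ✗.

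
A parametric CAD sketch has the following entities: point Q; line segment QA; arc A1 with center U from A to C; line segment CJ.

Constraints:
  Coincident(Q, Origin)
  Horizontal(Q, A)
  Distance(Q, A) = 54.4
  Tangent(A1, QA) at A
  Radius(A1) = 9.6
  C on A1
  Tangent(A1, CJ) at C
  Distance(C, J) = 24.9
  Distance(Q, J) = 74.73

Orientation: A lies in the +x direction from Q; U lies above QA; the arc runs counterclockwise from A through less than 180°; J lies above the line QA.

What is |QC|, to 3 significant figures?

64.5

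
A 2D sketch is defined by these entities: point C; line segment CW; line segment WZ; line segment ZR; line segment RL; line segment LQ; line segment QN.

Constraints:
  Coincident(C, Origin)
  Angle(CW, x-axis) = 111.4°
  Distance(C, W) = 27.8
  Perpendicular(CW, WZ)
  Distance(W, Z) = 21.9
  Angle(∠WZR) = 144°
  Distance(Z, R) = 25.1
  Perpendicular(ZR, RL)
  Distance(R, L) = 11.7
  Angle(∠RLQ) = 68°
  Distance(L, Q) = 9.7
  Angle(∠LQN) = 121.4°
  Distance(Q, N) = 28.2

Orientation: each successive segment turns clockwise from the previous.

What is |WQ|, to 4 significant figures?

34.16

C is at the origin; CW runs at 111.4° with length 27.8, so W = (-10.14, 25.88). CW is perpendicular to WZ, so WZ runs at 21.40°; with |WZ| = 21.9, Z = (10.25, 33.87). ∠WZR = 144.0° gives ZR at -14.60° from the x-axis; with |ZR| = 25.1, R = (34.54, 27.55). ZR ⟂ RL, so RL runs at -104.6°; with |RL| = 11.7, L = (31.59, 16.23). ∠RLQ = 68.0° gives LQ at 143.4° from the x-axis; with |LQ| = 9.7, Q = (23.80, 22.01). Then |WQ| = |Q − W| = 34.16.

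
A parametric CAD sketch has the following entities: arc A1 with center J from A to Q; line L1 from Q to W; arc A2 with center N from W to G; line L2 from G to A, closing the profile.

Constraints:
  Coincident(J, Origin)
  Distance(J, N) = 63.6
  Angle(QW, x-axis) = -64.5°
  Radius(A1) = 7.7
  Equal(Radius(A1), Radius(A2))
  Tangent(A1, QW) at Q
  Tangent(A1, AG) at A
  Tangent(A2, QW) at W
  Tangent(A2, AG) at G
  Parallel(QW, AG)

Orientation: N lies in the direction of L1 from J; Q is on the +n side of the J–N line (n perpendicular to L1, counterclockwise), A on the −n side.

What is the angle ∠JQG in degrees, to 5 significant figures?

76.388°

Tangency of A1 to both parallel lines with radius 7.7 puts Q and A at J ± 7.7·n: Q = (6.9499, 3.3149), A = (-6.9499, -3.3149). Equal radii place W and G the same way about N: W = N + 7.7·n = (34.330, -54.089), G = N − 7.7·n = (20.431, -60.719). Then cos ∠JQG = QJ·QG / (|QJ||QG|), giving 76.388°.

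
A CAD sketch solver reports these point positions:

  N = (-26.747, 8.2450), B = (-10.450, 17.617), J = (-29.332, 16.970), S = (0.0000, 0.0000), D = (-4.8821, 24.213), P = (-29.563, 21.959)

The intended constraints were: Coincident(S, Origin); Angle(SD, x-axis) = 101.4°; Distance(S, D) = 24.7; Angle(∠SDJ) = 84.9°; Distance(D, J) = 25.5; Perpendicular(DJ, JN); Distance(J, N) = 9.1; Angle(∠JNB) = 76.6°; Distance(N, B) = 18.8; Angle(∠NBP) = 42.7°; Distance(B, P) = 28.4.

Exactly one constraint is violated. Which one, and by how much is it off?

Distance(B, P) = 28.4 — off by 8.80.

S = (0.00, 0.00) ✓; SD at 101.4° ✓; |SD| = 24.70 ✓; ∠SDJ = 84.90° ✓; |DJ| = 25.50 ✓; ∠(DJ, JN) = 90.00° ✓; |JN| = 9.100 ✓; ∠JNB = 76.60° ✓; |NB| = 18.80 ✓; ∠NBP = 42.70° ✓; |BP| = 19.60 ✗.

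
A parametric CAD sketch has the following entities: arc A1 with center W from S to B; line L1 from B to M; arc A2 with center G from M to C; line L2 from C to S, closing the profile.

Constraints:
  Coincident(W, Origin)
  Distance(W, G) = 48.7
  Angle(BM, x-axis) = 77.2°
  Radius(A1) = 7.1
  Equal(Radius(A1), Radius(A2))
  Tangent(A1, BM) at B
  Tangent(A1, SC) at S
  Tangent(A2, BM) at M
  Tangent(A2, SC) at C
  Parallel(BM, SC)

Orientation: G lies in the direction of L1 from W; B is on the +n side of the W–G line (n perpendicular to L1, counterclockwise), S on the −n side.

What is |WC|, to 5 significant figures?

49.215

The slot axis is L1's direction at 77.2°, so u = (cos 77.2°, sin 77.2°) = (0.22155, 0.97515) and n = (−sin 77.2°, cos 77.2°) = (-0.97515, 0.22155). W is at the origin and G lies 48.7 along u from W, so G = 48.7·u = (10.789, 47.490). Tangency of A1 to both parallel lines with radius 7.1 puts B and S at W ± 7.1·n: B = (-6.9236, 1.5730), S = (6.9236, -1.5730). Equal radii place M and C the same way about G: M = G + 7.1·n = (3.8659, 49.063), C = G − 7.1·n = (17.713, 45.917). Then |WC| = |C − W| = 49.215.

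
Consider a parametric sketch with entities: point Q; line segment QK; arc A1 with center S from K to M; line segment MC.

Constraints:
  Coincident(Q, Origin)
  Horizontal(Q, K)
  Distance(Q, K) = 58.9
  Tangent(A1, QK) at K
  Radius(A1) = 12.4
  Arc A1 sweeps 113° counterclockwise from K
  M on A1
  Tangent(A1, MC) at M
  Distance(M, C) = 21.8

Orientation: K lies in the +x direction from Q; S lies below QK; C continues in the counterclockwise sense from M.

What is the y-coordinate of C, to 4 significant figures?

-37.31

On A1, K sits at bearing 90° from S; a 113° counterclockwise sweep puts M at bearing 203°, so M = S + 12.4·(cos 203°, sin 203°) = (47.49, -17.25). The tangent condition forces SM to be normal to MC, so MC runs along (−sin 203°, cos 203°); with |MC| = 21.8, C = (56.00, -37.31). So C.y = -37.31.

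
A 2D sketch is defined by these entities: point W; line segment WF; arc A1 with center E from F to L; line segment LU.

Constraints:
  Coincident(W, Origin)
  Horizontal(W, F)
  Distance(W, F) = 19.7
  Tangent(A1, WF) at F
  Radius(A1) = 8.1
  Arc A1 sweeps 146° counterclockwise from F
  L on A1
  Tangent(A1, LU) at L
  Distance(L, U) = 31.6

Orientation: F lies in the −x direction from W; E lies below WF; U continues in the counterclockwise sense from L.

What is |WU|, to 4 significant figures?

32.55

On A1, F sits at bearing 90° from E; a 146° counterclockwise sweep puts L at bearing 236°, so L = E + 8.1·(cos 236°, sin 236°) = (-24.23, -14.82). A1 meets LU tangentially, so EL is at right angles to LU, so LU runs along (−sin 236°, cos 236°); with |LU| = 31.6, U = (1.968, -32.49). Then |WU| = |U − W| = 32.55.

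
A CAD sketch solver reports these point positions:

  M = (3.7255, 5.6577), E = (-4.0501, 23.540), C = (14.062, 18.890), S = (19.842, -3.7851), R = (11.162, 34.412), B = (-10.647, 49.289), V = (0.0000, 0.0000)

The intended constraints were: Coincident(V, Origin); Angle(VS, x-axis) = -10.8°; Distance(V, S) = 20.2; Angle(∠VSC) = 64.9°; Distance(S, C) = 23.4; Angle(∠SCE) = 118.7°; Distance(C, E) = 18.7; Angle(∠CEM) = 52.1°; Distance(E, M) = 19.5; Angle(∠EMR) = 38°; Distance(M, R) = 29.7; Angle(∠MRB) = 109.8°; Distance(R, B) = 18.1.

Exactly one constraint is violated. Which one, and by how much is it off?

Distance(R, B) = 18.1 — off by 8.30.

V = (0.00, 0.00) ✓; VS at -10.80° ✓; |VS| = 20.20 ✓; ∠VSC = 64.90° ✓; |SC| = 23.40 ✓; ∠SCE = 118.7° ✓; |CE| = 18.70 ✓; ∠CEM = 52.10° ✓; |EM| = 19.50 ✓; ∠EMR = 38.00° ✓; |MR| = 29.70 ✓; ∠MRB = 109.8° ✓; |RB| = 26.40 ✗.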